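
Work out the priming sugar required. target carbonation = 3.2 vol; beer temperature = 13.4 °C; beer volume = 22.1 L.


residual = 14.695·(0.01821 + 0.09011·e^(−0.04·T));  sugar = (target − residual)·4.0·V
residual = 14.695·(0.01821 + 0.09011·e^(−0.04·13.4)) = 1.0423
sugar = (3.2 − 1.0423)·4.0·22.1

190.7368 g


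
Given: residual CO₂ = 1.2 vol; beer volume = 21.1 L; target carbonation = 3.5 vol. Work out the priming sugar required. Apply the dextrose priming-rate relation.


sugar = (target − residual)·4.0·V
sugar = (3.5 − 1.2)·4.0·21.1

194.1200 g


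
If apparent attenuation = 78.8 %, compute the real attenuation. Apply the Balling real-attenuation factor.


RA = AA · 0.8192
RA = 78.8 · 0.8192

64.5530 %


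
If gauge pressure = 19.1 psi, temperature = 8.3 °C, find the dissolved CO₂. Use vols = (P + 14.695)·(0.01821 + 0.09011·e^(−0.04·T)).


vols = (19.1 + 14.695)·(0.01821 + 0.09011·e^(−0.04·8.3))

2.8003 volumes


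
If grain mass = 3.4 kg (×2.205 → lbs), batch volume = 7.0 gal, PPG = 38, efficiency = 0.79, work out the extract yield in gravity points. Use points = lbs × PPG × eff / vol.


lbs = 3.4 × 2.205 = 7.4970
points = 7.4970 × 38 × 0.79 / 7.0

32.1514 points


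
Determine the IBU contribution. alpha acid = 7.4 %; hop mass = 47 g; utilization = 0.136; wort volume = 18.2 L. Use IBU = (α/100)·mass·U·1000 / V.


IBU = (7.4/100)·47·0.136·1000 / 18.2

25.9895 IBU


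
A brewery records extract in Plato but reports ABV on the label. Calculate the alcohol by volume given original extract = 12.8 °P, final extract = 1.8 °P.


SG = 259/(259 − P);  ABV = (OG − FG)·131.25
OG = 259/(259 − 12.8) = 1.0520
FG = 259/(259 − 1.8) = 1.0070
ABV = (1.0520 − 1.0070)·131.25

5.9052 % ABV


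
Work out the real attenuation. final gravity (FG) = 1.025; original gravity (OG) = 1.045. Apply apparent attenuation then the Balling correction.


AA = (OG−FG)/(OG−1)·100;  RA = AA·0.8192
AA = (1.045 − 1.025)/(1.045 − 1)·100 = 44.4444
RA = 44.4444·0.8192

36.4089 %


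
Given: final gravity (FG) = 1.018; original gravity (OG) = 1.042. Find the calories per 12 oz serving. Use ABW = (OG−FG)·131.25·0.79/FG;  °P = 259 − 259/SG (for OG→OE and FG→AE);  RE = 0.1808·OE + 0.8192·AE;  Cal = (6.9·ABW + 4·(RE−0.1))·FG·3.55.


ABW = (1.042 − 1.018)·131.25·0.79/1.018 = 2.4445
OE = 259 − 259/1.042 = 10.4395 °P
AE = 259 − 259/1.018 = 4.5796 °P
RE = 0.1808·10.4395 + 0.8192·4.5796 = 5.6391 °P
Cal = (6.9·2.4445 + 4·(5.6391−0.1))·1.018·3.55

141.0261 kcal


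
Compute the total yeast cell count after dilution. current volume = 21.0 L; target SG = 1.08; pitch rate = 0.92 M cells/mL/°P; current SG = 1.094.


V_w = V·((SG_c−1)/(SG_t−1)−1);  °P = 259 − 259/SG_t;  cells = rate·(V+V_w)·°P
V_w = 21.0·((1.094−1)/(1.08−1)−1) = 3.6750
V_final = 21.0 + 3.6750 = 24.6750
°P = 259 − 259/1.08 = 19.1852
cells = 0.92·24.6750·19.1852

435.5229 billion cells


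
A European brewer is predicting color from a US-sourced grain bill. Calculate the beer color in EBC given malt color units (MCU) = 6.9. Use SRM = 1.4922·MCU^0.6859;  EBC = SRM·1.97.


SRM = 1.4922·6.9^0.6859 = 5.6130
EBC = 5.6130·1.97

11.0576 EBC


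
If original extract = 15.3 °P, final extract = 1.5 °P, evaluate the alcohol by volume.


SG = 259/(259 − P);  ABV = (OG − FG)·131.25
OG = 259/(259 − 15.3) = 1.0628
FG = 259/(259 − 1.5) = 1.0058
ABV = (1.0628 − 1.0058)·131.25

7.4756 % ABV


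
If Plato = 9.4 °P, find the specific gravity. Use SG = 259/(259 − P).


SG = 259/(259 − 9.4)

1.0377


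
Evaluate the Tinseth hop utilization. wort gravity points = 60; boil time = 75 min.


U = 1.65·0.000125^(GP/1000) · (1 − e^(−0.04·t))/4.15
bigness = 1.65·0.000125^(60/1000) = 0.9623
boil_factor = (1 − e^(−0.04·75))/4.15 = 0.2290
U = 0.9623 · 0.2290

0.2203


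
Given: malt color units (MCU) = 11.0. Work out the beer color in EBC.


SRM = 1.4922·MCU^0.6859;  EBC = SRM·1.97
SRM = 1.4922·11.0^0.6859 = 7.7289
EBC = 7.7289·1.97

15.2260 EBC


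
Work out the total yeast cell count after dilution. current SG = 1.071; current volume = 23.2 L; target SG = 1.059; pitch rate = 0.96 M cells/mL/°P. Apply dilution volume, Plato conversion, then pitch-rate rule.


V_w = V·((SG_c−1)/(SG_t−1)−1);  °P = 259 − 259/SG_t;  cells = rate·(V+V_w)·°P
V_w = 23.2·((1.071−1)/(1.059−1)−1) = 4.7186
V_final = 23.2 + 4.7186 = 27.9186
°P = 259 − 259/1.059 = 14.4297
cells = 0.96·27.9186·14.4297

386.7420 billion cells


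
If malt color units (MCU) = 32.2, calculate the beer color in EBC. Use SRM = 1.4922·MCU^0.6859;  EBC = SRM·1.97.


SRM = 1.4922·32.2^0.6859 = 16.1460
EBC = 16.1460·1.97

31.8077 EBC


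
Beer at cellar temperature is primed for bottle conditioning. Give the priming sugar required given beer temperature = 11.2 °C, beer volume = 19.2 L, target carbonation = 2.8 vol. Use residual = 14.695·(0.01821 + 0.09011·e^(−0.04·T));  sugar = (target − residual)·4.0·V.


residual = 14.695·(0.01821 + 0.09011·e^(−0.04·11.2)) = 1.1136
sugar = (2.8 − 1.1136)·4.0·19.2

129.5146 g


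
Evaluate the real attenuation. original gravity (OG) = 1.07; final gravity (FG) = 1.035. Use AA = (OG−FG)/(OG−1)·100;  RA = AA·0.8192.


AA = (1.07 − 1.035)/(1.07 − 1)·100 = 50.0000
RA = 50.0000·0.8192

40.9600 %


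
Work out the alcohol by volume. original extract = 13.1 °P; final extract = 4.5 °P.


SG = 259/(259 − P);  ABV = (OG − FG)·131.25
OG = 259/(259 − 13.1) = 1.0533
FG = 259/(259 − 4.5) = 1.0177
ABV = (1.0533 − 1.0177)·131.25

4.6714 % ABV


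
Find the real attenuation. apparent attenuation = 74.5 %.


RA = AA · 0.8192
RA = 74.5 · 0.8192

61.0304 %


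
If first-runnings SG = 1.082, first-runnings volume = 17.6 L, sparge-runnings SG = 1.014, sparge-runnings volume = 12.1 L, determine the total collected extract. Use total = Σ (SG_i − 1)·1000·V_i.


first = (1.082 − 1)·1000·17.6 = 1443.2000
sparge = (1.014 − 1)·1000·12.1 = 169.4000
total = 1443.2000 + 169.4000

1612.6000 gravity·L


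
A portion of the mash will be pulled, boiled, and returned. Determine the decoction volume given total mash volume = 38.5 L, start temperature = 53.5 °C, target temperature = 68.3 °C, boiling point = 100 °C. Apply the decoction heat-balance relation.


V_dec = V_total·(T_target − T_start)/(T_boil − T_start)
V_dec = 38.5·(68.3 − 53.5)/(100 − 53.5)

12.2538 L


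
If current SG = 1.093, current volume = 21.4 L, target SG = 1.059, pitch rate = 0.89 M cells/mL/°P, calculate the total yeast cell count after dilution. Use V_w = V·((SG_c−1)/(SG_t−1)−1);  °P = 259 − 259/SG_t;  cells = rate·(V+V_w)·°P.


V_w = 21.4·((1.093−1)/(1.059−1)−1) = 12.3322
V_final = 21.4 + 12.3322 = 33.7322
°P = 259 − 259/1.059 = 14.4297
cells = 0.89·33.7322·14.4297

433.2021 billion cells


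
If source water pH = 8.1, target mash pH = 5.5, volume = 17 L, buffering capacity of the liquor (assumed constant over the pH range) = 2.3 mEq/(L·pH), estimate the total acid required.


acid = buffering capacity · (pH_source − pH_target) · V
acid = 2.3 · (8.1 − 5.5) · 17

101.6600 mEq


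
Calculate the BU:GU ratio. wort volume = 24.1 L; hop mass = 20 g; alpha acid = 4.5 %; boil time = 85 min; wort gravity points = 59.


U = 1.65·0.000125^(GP/1000)·(1−e^(−0.04t))/4.15;  IBU = (α/100)·m·U·1000/V;  BU:GU = IBU/GP
U = 1.65·0.000125^(59/1000)·(1−e^(−0.04·85))/4.15 = 0.2262
IBU = (4.5/100)·20·0.2262·1000/24.1 = 8.4457
BU:GU = 8.4457/59

0.1431


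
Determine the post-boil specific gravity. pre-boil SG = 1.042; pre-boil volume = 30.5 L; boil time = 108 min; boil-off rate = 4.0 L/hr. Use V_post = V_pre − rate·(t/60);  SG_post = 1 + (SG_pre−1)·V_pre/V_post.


V_post = 30.5 − 4.0·(108/60) = 23.3000
SG_post = 1 + (1.042 − 1)·30.5/23.3000

1.0550


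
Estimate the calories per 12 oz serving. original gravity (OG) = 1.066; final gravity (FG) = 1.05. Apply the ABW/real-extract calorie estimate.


ABW = (OG−FG)·131.25·0.79/FG;  °P = 259 − 259/SG (for OG→OE and FG→AE);  RE = 0.1808·OE + 0.8192·AE;  Cal = (6.9·ABW + 4·(RE−0.1))·FG·3.55
ABW = (1.066 − 1.05)·131.25·0.79/1.05 = 1.5800
OE = 259 − 259/1.066 = 16.0356 °P
AE = 259 − 259/1.05 = 12.3333 °P
RE = 0.1808·16.0356 + 0.8192·12.3333 = 13.0027 °P
Cal = (6.9·1.5800 + 4·(13.0027−0.1))·1.05·3.55

233.0166 kcal


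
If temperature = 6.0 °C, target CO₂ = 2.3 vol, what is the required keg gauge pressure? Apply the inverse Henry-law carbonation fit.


psi = vols/(0.01821 + 0.09011·e^(−0.04·T)) − 14.695
psi = 2.3/(0.01821 + 0.09011·e^(−0.04·6.0)) − 14.695

11.1207 psi


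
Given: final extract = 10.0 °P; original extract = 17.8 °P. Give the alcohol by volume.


SG = 259/(259 − P);  ABV = (OG − FG)·131.25
OG = 259/(259 − 17.8) = 1.0738
FG = 259/(259 − 10.0) = 1.0402
ABV = (1.0738 − 1.0402)·131.25

4.4149 % ABV


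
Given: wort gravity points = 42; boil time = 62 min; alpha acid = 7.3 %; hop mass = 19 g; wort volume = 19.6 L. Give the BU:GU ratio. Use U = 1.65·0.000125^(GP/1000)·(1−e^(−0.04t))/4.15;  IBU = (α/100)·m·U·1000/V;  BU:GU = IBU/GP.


U = 1.65·0.000125^(42/1000)·(1−e^(−0.04·62))/4.15 = 0.2498
IBU = (7.3/100)·19·0.2498·1000/19.6 = 17.6744
BU:GU = 17.6744/42

0.4208


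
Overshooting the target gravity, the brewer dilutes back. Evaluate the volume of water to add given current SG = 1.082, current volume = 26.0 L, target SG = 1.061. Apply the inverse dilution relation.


V_water = V·((SG_curr − 1)/(SG_target − 1) − 1)
V_water = 26.0·((1.082 − 1)/(1.061 − 1) − 1)

8.9508 L


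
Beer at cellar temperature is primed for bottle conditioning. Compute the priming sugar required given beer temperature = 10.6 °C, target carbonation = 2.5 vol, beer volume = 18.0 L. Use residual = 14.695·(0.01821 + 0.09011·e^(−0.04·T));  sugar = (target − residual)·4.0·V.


residual = 14.695·(0.01821 + 0.09011·e^(−0.04·10.6)) = 1.1342
sugar = (2.5 − 1.1342)·4.0·18.0

98.3403 g


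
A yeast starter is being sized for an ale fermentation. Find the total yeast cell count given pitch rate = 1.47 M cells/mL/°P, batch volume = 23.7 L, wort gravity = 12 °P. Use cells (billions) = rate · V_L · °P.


cells = 1.47 · 23.7 · 12

418.0680 billion cells


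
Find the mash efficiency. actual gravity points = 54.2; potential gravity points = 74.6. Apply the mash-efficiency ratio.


efficiency = actual / potential × 100
efficiency = 54.2 / 74.6 × 100

72.6542 %


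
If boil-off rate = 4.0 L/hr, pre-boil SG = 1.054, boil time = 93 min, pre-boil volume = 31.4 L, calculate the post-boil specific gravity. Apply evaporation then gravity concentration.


V_post = V_pre − rate·(t/60);  SG_post = 1 + (SG_pre−1)·V_pre/V_post
V_post = 31.4 − 4.0·(93/60) = 25.2000
SG_post = 1 + (1.054 − 1)·31.4/25.2000

1.0673


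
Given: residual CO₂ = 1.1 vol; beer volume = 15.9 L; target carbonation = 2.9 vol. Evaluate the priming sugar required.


sugar = (target − residual)·4.0·V
sugar = (2.9 − 1.1)·4.0·15.9

114.4800 g


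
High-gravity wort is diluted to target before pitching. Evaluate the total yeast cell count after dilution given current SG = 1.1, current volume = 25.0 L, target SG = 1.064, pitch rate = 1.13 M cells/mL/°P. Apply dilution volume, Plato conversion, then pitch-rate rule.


V_w = V·((SG_c−1)/(SG_t−1)−1);  °P = 259 − 259/SG_t;  cells = rate·(V+V_w)·°P
V_w = 25.0·((1.1−1)/(1.064−1)−1) = 14.0625
V_final = 25.0 + 14.0625 = 39.0625
°P = 259 − 259/1.064 = 15.5789
cells = 1.13·39.0625·15.5789

687.6645 billion cells


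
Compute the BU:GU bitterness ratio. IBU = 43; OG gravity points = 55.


BU:GU = IBU / OG_points
BU:GU = 43 / 55

0.7818


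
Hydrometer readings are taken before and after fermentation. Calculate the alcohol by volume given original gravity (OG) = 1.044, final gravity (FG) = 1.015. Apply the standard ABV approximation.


ABV = (OG − FG) · 131.25
ABV = (1.044 − 1.015) · 131.25

3.8063 % ABV


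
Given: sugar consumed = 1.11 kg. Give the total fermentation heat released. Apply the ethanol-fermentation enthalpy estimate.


Q = m_sugar · 590 kJ/kg
Q = 1.11 · 590

654.9000 kJ


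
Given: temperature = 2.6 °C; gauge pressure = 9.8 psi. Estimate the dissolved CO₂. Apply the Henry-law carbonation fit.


vols = (P + 14.695)·(0.01821 + 0.09011·e^(−0.04·T))
vols = (9.8 + 14.695)·(0.01821 + 0.09011·e^(−0.04·2.6))

2.4353 volumes


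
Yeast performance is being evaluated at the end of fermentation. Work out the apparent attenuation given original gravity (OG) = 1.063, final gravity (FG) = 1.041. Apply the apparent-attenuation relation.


AA = (OG − FG)/(OG − 1) · 100
AA = (1.063 − 1.041)/(1.063 − 1) · 100

34.9206 %


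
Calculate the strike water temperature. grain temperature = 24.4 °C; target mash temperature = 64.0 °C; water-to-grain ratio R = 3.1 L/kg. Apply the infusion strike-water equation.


T_strike = (0.41/R)·(T_mash − T_grain) + T_mash
T_strike = (0.41/3.1)·(64.0 − 24.4) + 64.0

69.2374 °C


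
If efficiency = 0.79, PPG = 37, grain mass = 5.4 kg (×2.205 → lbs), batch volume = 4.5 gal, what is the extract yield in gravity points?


points = lbs × PPG × eff / vol
lbs = 5.4 × 2.205 = 11.9070
points = 11.9070 × 37 × 0.79 / 4.5

77.3426 points


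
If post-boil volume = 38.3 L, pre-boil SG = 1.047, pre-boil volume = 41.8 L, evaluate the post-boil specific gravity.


SG_post = 1 + (SG_pre − 1)·V_pre/V_post
pts_pre = (1.047 − 1)·1000 = 47.0000
pts_post = 47.0000·41.8/38.3 = 51.2950
SG_post = 1 + 51.2950/1000

1.0513


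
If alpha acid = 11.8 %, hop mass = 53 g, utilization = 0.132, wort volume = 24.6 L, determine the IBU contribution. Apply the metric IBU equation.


IBU = (α/100)·mass·U·1000 / V
IBU = (11.8/100)·53·0.132·1000 / 24.6

33.5580 IBU


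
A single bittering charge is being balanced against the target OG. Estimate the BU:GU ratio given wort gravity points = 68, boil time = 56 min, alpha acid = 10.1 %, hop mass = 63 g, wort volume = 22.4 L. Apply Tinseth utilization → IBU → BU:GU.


U = 1.65·0.000125^(GP/1000)·(1−e^(−0.04t))/4.15;  IBU = (α/100)·m·U·1000/V;  BU:GU = IBU/GP
U = 1.65·0.000125^(68/1000)·(1−e^(−0.04·56))/4.15 = 0.1928
IBU = (10.1/100)·63·0.1928·1000/22.4 = 54.7715
BU:GU = 54.7715/68

0.8055


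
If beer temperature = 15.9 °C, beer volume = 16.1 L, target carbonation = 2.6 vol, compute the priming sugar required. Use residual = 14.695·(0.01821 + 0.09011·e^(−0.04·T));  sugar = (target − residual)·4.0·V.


residual = 14.695·(0.01821 + 0.09011·e^(−0.04·15.9)) = 0.9686
sugar = (2.6 − 0.9686)·4.0·16.1

105.0610 g


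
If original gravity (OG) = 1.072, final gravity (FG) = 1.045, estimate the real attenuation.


AA = (OG−FG)/(OG−1)·100;  RA = AA·0.8192
AA = (1.072 − 1.045)/(1.072 − 1)·100 = 37.5000
RA = 37.5000·0.8192

30.7200 %


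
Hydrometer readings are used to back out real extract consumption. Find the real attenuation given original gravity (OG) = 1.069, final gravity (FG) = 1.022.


AA = (OG−FG)/(OG−1)·100;  RA = AA·0.8192
AA = (1.069 − 1.022)/(1.069 − 1)·100 = 68.1159
RA = 68.1159·0.8192

55.8006 %


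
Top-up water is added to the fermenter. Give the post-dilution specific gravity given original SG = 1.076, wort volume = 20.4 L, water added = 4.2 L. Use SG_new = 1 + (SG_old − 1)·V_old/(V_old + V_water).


pts = (1.076 − 1)·1000·20.4/(20.4 + 4.2) = 63.0244
SG_new = 1 + 63.0244/1000

1.0630


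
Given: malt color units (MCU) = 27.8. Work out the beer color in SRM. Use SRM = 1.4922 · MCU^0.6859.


SRM = 1.4922 · 27.8^0.6859

14.5981 SRM


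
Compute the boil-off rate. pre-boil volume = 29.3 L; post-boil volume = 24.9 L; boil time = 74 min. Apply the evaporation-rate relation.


rate = (V_pre − V_post) / (t_min/60)
rate = (29.3 − 24.9) / (74/60)

3.5676 L/hr


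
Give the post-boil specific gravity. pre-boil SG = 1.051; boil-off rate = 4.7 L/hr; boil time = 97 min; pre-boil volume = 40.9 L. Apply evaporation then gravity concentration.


V_post = V_pre − rate·(t/60);  SG_post = 1 + (SG_pre−1)·V_pre/V_post
V_post = 40.9 − 4.7·(97/60) = 33.3017
SG_post = 1 + (1.051 − 1)·40.9/33.3017

1.0626


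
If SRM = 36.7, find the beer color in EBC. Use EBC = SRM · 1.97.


EBC = 36.7 · 1.97

72.2990 EBC


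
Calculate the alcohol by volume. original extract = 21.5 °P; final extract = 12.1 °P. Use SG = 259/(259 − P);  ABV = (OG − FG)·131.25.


OG = 259/(259 − 21.5) = 1.0905
FG = 259/(259 − 12.1) = 1.0490
ABV = (1.0905 − 1.0490)·131.25

5.4493 % ABV


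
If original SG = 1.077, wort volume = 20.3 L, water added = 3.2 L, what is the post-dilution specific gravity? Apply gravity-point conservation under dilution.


SG_new = 1 + (SG_old − 1)·V_old/(V_old + V_water)
pts = (1.077 − 1)·1000·20.3/(20.3 + 3.2) = 66.5149
SG_new = 1 + 66.5149/1000

1.0665


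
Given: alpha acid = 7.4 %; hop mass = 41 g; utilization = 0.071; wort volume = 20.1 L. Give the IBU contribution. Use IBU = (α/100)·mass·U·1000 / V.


IBU = (7.4/100)·41·0.071·1000 / 20.1

10.7171 IBU


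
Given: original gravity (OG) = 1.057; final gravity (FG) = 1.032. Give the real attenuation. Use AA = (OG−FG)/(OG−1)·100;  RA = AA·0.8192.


AA = (1.057 − 1.032)/(1.057 − 1)·100 = 43.8596
RA = 43.8596·0.8192

35.9298 %


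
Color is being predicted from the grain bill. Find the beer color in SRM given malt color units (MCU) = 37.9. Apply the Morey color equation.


SRM = 1.4922 · MCU^0.6859
SRM = 1.4922 · 37.9^0.6859

18.0558 SRM


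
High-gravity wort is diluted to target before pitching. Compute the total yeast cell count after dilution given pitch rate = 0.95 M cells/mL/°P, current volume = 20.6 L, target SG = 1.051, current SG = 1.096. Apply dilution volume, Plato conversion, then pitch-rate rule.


V_w = V·((SG_c−1)/(SG_t−1)−1);  °P = 259 − 259/SG_t;  cells = rate·(V+V_w)·°P
V_w = 20.6·((1.096−1)/(1.051−1)−1) = 18.1765
V_final = 20.6 + 18.1765 = 38.7765
°P = 259 − 259/1.051 = 12.5680
cells = 0.95·38.7765·12.5680

462.9767 billion cells


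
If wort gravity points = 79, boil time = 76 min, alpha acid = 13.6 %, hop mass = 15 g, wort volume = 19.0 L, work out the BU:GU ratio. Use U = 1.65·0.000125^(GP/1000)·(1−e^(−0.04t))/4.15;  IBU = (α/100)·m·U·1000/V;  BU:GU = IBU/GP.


U = 1.65·0.000125^(79/1000)·(1−e^(−0.04·76))/4.15 = 0.1861
IBU = (13.6/100)·15·0.1861·1000/19.0 = 19.9839
BU:GU = 19.9839/79

0.2530


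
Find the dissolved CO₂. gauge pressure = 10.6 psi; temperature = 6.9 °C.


vols = (P + 14.695)·(0.01821 + 0.09011·e^(−0.04·T))
vols = (10.6 + 14.695)·(0.01821 + 0.09011·e^(−0.04·6.9))

2.1902 volumes


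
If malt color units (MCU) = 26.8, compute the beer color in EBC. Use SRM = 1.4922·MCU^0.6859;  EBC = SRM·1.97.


SRM = 1.4922·26.8^0.6859 = 14.2359
EBC = 14.2359·1.97

28.0447 EBC


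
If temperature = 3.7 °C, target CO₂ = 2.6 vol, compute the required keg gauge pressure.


psi = vols/(0.01821 + 0.09011·e^(−0.04·T)) − 14.695
psi = 2.6/(0.01821 + 0.09011·e^(−0.04·3.7)) − 14.695

12.4099 psi


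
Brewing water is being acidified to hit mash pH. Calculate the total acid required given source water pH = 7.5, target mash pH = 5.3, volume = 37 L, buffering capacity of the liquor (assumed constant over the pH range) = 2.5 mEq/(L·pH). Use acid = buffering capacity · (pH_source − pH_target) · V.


acid = 2.5 · (7.5 − 5.3) · 37

203.5000 mEq


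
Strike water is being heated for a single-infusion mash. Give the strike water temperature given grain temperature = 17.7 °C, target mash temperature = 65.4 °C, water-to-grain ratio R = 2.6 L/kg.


T_strike = (0.41/R)·(T_mash − T_grain) + T_mash
T_strike = (0.41/2.6)·(65.4 − 17.7) + 65.4

72.9219 °C


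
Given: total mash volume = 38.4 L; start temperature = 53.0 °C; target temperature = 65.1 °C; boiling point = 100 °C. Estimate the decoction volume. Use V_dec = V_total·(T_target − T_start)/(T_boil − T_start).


V_dec = 38.4·(65.1 − 53.0)/(100 − 53.0)

9.8860 L


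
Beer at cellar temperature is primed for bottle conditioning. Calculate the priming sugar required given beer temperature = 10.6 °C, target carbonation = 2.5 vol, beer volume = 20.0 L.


residual = 14.695·(0.01821 + 0.09011·e^(−0.04·T));  sugar = (target − residual)·4.0·V
residual = 14.695·(0.01821 + 0.09011·e^(−0.04·10.6)) = 1.1342
sugar = (2.5 − 1.1342)·4.0·20.0

109.2670 g


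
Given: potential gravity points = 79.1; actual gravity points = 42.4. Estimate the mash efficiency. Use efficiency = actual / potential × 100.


efficiency = 42.4 / 79.1 × 100

53.6030 %


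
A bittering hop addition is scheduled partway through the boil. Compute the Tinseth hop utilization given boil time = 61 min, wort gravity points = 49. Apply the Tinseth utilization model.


U = 1.65·0.000125^(GP/1000) · (1 − e^(−0.04·t))/4.15
bigness = 1.65·0.000125^(49/1000) = 1.0623
boil_factor = (1 − e^(−0.04·61))/4.15 = 0.2200
U = 1.0623 · 0.2200

0.2337


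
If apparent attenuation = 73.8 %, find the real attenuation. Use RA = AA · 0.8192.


RA = 73.8 · 0.8192

60.4570 %


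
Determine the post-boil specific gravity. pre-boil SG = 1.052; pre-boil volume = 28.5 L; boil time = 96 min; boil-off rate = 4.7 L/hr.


V_post = V_pre − rate·(t/60);  SG_post = 1 + (SG_pre−1)·V_pre/V_post
V_post = 28.5 − 4.7·(96/60) = 20.9800
SG_post = 1 + (1.052 − 1)·28.5/20.9800

1.0706


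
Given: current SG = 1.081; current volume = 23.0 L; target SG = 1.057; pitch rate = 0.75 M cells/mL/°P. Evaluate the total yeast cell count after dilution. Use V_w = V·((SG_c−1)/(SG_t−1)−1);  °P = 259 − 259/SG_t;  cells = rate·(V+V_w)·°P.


V_w = 23.0·((1.081−1)/(1.057−1)−1) = 9.6842
V_final = 23.0 + 9.6842 = 32.6842
°P = 259 − 259/1.057 = 13.9669
cells = 0.75·32.6842·13.9669

342.3725 billion cells


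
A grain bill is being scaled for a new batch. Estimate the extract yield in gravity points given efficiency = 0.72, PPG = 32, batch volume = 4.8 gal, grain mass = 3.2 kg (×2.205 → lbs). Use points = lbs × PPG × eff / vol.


lbs = 3.2 × 2.205 = 7.0560
points = 7.0560 × 32 × 0.72 / 4.8

33.8688 points


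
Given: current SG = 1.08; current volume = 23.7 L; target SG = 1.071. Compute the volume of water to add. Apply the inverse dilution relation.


V_water = V·((SG_curr − 1)/(SG_target − 1) − 1)
V_water = 23.7·((1.08 − 1)/(1.071 − 1) − 1)

3.0042 L


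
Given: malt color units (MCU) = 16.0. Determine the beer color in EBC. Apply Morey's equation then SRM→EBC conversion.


SRM = 1.4922·MCU^0.6859;  EBC = SRM·1.97
SRM = 1.4922·16.0^0.6859 = 9.9939
EBC = 9.9939·1.97

19.6879 EBC


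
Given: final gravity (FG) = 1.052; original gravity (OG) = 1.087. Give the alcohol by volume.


ABV = (OG − FG) · 131.25
ABV = (1.087 − 1.052) · 131.25

4.5937 % ABV


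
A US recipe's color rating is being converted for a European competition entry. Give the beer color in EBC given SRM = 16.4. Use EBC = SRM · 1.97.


EBC = 16.4 · 1.97

32.3080 EBC


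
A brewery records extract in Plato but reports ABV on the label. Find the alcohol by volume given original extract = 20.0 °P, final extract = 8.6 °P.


SG = 259/(259 − P);  ABV = (OG − FG)·131.25
OG = 259/(259 − 20.0) = 1.0837
FG = 259/(259 − 8.6) = 1.0343
ABV = (1.0837 − 1.0343)·131.25

6.4755 % ABV


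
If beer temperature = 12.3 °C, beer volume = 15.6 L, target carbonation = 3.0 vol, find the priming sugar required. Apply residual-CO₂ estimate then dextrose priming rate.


residual = 14.695·(0.01821 + 0.09011·e^(−0.04·T));  sugar = (target − residual)·4.0·V
residual = 14.695·(0.01821 + 0.09011·e^(−0.04·12.3)) = 1.0772
sugar = (3.0 − 1.0772)·4.0·15.6

119.9831 g


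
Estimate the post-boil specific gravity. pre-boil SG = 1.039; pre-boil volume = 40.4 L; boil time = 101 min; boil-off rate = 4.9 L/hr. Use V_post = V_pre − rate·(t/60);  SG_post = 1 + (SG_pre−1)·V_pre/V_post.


V_post = 40.4 − 4.9·(101/60) = 32.1517
SG_post = 1 + (1.039 − 1)·40.4/32.1517

1.0490


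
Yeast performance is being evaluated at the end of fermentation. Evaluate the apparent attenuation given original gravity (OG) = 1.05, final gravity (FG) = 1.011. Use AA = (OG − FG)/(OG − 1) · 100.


AA = (1.05 − 1.011)/(1.05 − 1) · 100

78.0000 %


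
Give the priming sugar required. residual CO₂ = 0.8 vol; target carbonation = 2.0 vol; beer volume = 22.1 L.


sugar = (target − residual)·4.0·V
sugar = (2.0 − 0.8)·4.0·22.1

106.0800 g


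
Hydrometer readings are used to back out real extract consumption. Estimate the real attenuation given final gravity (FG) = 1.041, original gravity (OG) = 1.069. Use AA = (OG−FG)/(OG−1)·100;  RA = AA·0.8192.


AA = (1.069 − 1.041)/(1.069 − 1)·100 = 40.5797
RA = 40.5797·0.8192

33.2429 %


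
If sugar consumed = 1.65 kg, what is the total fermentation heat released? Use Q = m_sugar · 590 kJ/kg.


Q = 1.65 · 590

973.5000 kJ


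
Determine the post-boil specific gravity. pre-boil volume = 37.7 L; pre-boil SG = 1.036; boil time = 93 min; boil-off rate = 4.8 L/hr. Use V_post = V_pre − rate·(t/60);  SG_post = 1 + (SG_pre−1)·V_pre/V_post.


V_post = 37.7 − 4.8·(93/60) = 30.2600
SG_post = 1 + (1.036 − 1)·37.7/30.2600

1.0449


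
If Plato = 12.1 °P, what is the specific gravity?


SG = 259/(259 − P)
SG = 259/(259 − 12.1)

1.0490


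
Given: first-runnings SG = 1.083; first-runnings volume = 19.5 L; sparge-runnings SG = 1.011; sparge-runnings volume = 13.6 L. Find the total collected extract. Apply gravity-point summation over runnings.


total = Σ (SG_i − 1)·1000·V_i
first = (1.083 − 1)·1000·19.5 = 1618.5000
sparge = (1.011 − 1)·1000·13.6 = 149.6000
total = 1618.5000 + 149.6000

1768.1000 gravity·L


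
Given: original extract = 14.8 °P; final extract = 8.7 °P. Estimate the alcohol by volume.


SG = 259/(259 − P);  ABV = (OG − FG)·131.25
OG = 259/(259 − 14.8) = 1.0606
FG = 259/(259 − 8.7) = 1.0348
ABV = (1.0606 − 1.0348)·131.25

3.3925 % ABV


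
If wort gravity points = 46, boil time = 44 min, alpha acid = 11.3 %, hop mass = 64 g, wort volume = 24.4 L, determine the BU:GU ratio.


U = 1.65·0.000125^(GP/1000)·(1−e^(−0.04t))/4.15;  IBU = (α/100)·m·U·1000/V;  BU:GU = IBU/GP
U = 1.65·0.000125^(46/1000)·(1−e^(−0.04·44))/4.15 = 0.2177
IBU = (11.3/100)·64·0.2177·1000/24.4 = 64.5311
BU:GU = 64.5311/46

1.4029


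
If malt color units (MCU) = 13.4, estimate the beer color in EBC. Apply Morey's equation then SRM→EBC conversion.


SRM = 1.4922·MCU^0.6859;  EBC = SRM·1.97
SRM = 1.4922·13.4^0.6859 = 8.8493
EBC = 8.8493·1.97

17.4331 EBC


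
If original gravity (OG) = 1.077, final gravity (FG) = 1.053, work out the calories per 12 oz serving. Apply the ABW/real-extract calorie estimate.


ABW = (OG−FG)·131.25·0.79/FG;  °P = 259 − 259/SG (for OG→OE and FG→AE);  RE = 0.1808·OE + 0.8192·AE;  Cal = (6.9·ABW + 4·(RE−0.1))·FG·3.55
ABW = (1.077 − 1.053)·131.25·0.79/1.053 = 2.3632
OE = 259 − 259/1.077 = 18.5172 °P
AE = 259 − 259/1.053 = 13.0361 °P
RE = 0.1808·18.5172 + 0.8192·13.0361 = 14.0271 °P
Cal = (6.9·2.3632 + 4·(14.0271−0.1))·1.053·3.55

269.2017 kcal


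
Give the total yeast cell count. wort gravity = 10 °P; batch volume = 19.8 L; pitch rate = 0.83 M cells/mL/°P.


cells (billions) = rate · V_L · °P
cells = 0.83 · 19.8 · 10

164.3400 billion cells


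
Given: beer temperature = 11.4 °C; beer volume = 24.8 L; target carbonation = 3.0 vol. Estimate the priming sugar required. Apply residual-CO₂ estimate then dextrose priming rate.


residual = 14.695·(0.01821 + 0.09011·e^(−0.04·T));  sugar = (target − residual)·4.0·V
residual = 14.695·(0.01821 + 0.09011·e^(−0.04·11.4)) = 1.1069
sugar = (3.0 − 1.1069)·4.0·24.8

187.7984 g


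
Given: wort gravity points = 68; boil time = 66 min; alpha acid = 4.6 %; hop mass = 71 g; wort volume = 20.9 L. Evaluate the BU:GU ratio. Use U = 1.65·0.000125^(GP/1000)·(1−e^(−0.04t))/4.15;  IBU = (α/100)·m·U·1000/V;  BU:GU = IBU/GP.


U = 1.65·0.000125^(68/1000)·(1−e^(−0.04·66))/4.15 = 0.2004
IBU = (4.6/100)·71·0.2004·1000/20.9 = 31.3143
BU:GU = 31.3143/68

0.4605


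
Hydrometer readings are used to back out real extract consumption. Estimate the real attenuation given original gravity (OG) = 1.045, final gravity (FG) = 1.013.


AA = (OG−FG)/(OG−1)·100;  RA = AA·0.8192
AA = (1.045 − 1.013)/(1.045 − 1)·100 = 71.1111
RA = 71.1111·0.8192

58.2542 %


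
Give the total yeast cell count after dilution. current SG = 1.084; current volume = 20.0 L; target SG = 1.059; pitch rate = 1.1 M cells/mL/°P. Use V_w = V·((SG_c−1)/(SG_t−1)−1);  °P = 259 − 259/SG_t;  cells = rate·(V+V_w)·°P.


V_w = 20.0·((1.084−1)/(1.059−1)−1) = 8.4746
V_final = 20.0 + 8.4746 = 28.4746
°P = 259 − 259/1.059 = 14.4297
cells = 1.1·28.4746·14.4297

451.9660 billion cells


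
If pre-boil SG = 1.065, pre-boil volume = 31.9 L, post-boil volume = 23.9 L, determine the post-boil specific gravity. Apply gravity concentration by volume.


SG_post = 1 + (SG_pre − 1)·V_pre/V_post
pts_pre = (1.065 − 1)·1000 = 65.0000
pts_post = 65.0000·31.9/23.9 = 86.7573
SG_post = 1 + 86.7573/1000

1.0868


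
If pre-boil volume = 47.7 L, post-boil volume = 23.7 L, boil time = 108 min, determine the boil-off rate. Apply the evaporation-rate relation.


rate = (V_pre − V_post) / (t_min/60)
rate = (47.7 − 23.7) / (108/60)

13.3333 L/hr


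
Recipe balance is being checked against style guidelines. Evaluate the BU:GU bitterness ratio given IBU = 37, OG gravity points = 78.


BU:GU = IBU / OG_points
BU:GU = 37 / 78

0.4744


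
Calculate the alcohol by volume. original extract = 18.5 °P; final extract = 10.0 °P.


SG = 259/(259 − P);  ABV = (OG − FG)·131.25
OG = 259/(259 − 18.5) = 1.0769
FG = 259/(259 − 10.0) = 1.0402
ABV = (1.0769 − 1.0402)·131.25

4.8251 % ABV


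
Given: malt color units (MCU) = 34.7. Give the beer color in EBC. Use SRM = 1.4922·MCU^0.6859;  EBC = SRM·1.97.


SRM = 1.4922·34.7^0.6859 = 16.9957
EBC = 16.9957·1.97

33.4815 EBC


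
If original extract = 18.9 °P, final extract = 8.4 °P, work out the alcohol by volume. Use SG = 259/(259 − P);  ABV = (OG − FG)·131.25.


OG = 259/(259 − 18.9) = 1.0787
FG = 259/(259 − 8.4) = 1.0335
ABV = (1.0787 − 1.0335)·131.25

5.9322 % ABV


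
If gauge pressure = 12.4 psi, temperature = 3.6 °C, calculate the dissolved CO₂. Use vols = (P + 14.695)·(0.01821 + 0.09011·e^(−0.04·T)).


vols = (12.4 + 14.695)·(0.01821 + 0.09011·e^(−0.04·3.6))

2.6075 volumes


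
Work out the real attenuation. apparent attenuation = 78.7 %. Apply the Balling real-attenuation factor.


RA = AA · 0.8192
RA = 78.7 · 0.8192

64.4710 %


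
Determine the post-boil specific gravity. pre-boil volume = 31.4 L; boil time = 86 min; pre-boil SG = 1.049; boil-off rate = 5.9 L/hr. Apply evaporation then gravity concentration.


V_post = V_pre − rate·(t/60);  SG_post = 1 + (SG_pre−1)·V_pre/V_post
V_post = 31.4 − 5.9·(86/60) = 22.9433
SG_post = 1 + (1.049 − 1)·31.4/22.9433

1.0671


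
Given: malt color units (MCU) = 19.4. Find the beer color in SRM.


SRM = 1.4922 · MCU^0.6859
SRM = 1.4922 · 19.4^0.6859

11.4059 SRM


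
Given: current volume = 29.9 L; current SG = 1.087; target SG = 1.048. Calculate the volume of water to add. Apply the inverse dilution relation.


V_water = V·((SG_curr − 1)/(SG_target − 1) − 1)
V_water = 29.9·((1.087 − 1)/(1.048 − 1) − 1)

24.2937 L


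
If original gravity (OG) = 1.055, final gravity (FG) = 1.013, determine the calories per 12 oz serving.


ABW = (OG−FG)·131.25·0.79/FG;  °P = 259 − 259/SG (for OG→OE and FG→AE);  RE = 0.1808·OE + 0.8192·AE;  Cal = (6.9·ABW + 4·(RE−0.1))·FG·3.55
ABW = (1.055 − 1.013)·131.25·0.79/1.013 = 4.2990
OE = 259 − 259/1.055 = 13.5024 °P
AE = 259 − 259/1.013 = 3.3238 °P
RE = 0.1808·13.5024 + 0.8192·3.3238 = 5.1641 °P
Cal = (6.9·4.2990 + 4·(5.1641−0.1))·1.013·3.55

179.5174 kcal


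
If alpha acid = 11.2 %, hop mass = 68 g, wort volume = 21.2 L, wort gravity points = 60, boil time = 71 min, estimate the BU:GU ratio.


U = 1.65·0.000125^(GP/1000)·(1−e^(−0.04t))/4.15;  IBU = (α/100)·m·U·1000/V;  BU:GU = IBU/GP
U = 1.65·0.000125^(60/1000)·(1−e^(−0.04·71))/4.15 = 0.2183
IBU = (11.2/100)·68·0.2183·1000/21.2 = 78.4325
BU:GU = 78.4325/60

1.3072


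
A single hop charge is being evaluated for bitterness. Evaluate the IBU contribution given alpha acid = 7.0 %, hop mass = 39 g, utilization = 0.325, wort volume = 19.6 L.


IBU = (α/100)·mass·U·1000 / V
IBU = (7.0/100)·39·0.325·1000 / 19.6

45.2679 IBU


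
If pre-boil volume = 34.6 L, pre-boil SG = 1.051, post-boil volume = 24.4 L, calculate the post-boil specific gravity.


SG_post = 1 + (SG_pre − 1)·V_pre/V_post
pts_pre = (1.051 − 1)·1000 = 51.0000
pts_post = 51.0000·34.6/24.4 = 72.3197
SG_post = 1 + 72.3197/1000

1.0723


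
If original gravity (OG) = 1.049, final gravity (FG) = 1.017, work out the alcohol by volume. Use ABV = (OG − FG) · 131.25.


ABV = (1.049 − 1.017) · 131.25

4.2000 % ABV


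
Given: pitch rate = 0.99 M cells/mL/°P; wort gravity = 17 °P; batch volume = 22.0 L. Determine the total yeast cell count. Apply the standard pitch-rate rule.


cells (billions) = rate · V_L · °P
cells = 0.99 · 22.0 · 17

370.2600 billion cells


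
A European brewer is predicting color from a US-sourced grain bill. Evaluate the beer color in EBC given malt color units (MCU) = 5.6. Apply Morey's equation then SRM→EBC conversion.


SRM = 1.4922·MCU^0.6859;  EBC = SRM·1.97
SRM = 1.4922·5.6^0.6859 = 4.8642
EBC = 4.8642·1.97

9.5824 EBC


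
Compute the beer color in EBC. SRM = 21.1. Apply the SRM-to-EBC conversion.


EBC = SRM · 1.97
EBC = 21.1 · 1.97

41.5670 EBC


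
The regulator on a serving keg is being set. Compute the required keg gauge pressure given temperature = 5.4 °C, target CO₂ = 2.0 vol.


psi = vols/(0.01821 + 0.09011·e^(−0.04·T)) − 14.695
psi = 2.0/(0.01821 + 0.09011·e^(−0.04·5.4)) − 14.695

7.3278 psi


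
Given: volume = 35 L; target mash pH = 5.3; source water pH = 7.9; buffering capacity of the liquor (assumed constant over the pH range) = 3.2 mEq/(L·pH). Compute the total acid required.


acid = buffering capacity · (pH_source − pH_target) · V
acid = 3.2 · (7.9 − 5.3) · 35

291.2000 mEq


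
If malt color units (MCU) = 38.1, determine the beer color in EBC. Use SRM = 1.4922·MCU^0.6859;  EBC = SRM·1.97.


SRM = 1.4922·38.1^0.6859 = 18.1211
EBC = 18.1211·1.97

35.6985 EBC


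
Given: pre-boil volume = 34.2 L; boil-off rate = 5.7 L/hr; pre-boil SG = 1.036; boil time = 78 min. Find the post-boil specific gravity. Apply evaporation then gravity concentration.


V_post = V_pre − rate·(t/60);  SG_post = 1 + (SG_pre−1)·V_pre/V_post
V_post = 34.2 − 5.7·(78/60) = 26.7900
SG_post = 1 + (1.036 − 1)·34.2/26.7900

1.0460


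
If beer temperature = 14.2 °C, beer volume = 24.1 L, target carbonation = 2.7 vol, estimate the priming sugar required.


residual = 14.695·(0.01821 + 0.09011·e^(−0.04·T));  sugar = (target − residual)·4.0·V
residual = 14.695·(0.01821 + 0.09011·e^(−0.04·14.2)) = 1.0179
sugar = (2.7 − 1.0179)·4.0·24.1

162.1501 g


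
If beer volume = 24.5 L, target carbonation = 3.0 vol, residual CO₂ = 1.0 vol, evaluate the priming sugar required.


sugar = (target − residual)·4.0·V
sugar = (3.0 − 1.0)·4.0·24.5

196.0000 g


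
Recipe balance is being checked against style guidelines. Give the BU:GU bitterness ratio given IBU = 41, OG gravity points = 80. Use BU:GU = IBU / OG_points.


BU:GU = 41 / 80

0.5125


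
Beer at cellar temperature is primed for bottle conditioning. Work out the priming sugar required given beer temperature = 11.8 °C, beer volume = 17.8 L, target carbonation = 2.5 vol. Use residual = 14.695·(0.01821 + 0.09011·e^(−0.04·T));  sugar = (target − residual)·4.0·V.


residual = 14.695·(0.01821 + 0.09011·e^(−0.04·11.8)) = 1.0935
sugar = (2.5 − 1.0935)·4.0·17.8

100.1393 g


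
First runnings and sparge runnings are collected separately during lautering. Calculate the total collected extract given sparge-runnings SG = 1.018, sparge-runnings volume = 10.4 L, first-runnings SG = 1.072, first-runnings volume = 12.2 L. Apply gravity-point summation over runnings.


total = Σ (SG_i − 1)·1000·V_i
first = (1.072 − 1)·1000·12.2 = 878.4000
sparge = (1.018 − 1)·1000·10.4 = 187.2000
total = 878.4000 + 187.2000

1065.6000 gravity·L


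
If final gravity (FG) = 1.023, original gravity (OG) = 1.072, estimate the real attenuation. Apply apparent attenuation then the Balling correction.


AA = (OG−FG)/(OG−1)·100;  RA = AA·0.8192
AA = (1.072 − 1.023)/(1.072 − 1)·100 = 68.0556
RA = 68.0556·0.8192

55.7511 %


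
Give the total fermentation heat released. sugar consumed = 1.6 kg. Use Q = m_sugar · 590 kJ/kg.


Q = 1.6 · 590

944.0000 kJ


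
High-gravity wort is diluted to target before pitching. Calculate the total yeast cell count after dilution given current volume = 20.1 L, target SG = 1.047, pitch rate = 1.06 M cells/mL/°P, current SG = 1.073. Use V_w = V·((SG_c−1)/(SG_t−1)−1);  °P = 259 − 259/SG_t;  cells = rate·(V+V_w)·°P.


V_w = 20.1·((1.073−1)/(1.047−1)−1) = 11.1191
V_final = 20.1 + 11.1191 = 31.2191
°P = 259 − 259/1.047 = 11.6266
cells = 1.06·31.2191·11.6266

384.7493 billion cells


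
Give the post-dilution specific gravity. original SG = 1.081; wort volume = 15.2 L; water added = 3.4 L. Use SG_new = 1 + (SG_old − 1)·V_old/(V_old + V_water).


pts = (1.081 − 1)·1000·15.2/(15.2 + 3.4) = 66.1935
SG_new = 1 + 66.1935/1000

1.0662


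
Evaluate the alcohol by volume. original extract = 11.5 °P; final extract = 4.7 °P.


SG = 259/(259 − P);  ABV = (OG − FG)·131.25
OG = 259/(259 − 11.5) = 1.0465
FG = 259/(259 − 4.7) = 1.0185
ABV = (1.0465 − 1.0185)·131.25

3.6727 % ABV


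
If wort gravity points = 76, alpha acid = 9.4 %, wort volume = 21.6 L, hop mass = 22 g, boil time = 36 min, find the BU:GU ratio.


U = 1.65·0.000125^(GP/1000)·(1−e^(−0.04t))/4.15;  IBU = (α/100)·m·U·1000/V;  BU:GU = IBU/GP
U = 1.65·0.000125^(76/1000)·(1−e^(−0.04·36))/4.15 = 0.1532
IBU = (9.4/100)·22·0.1532·1000/21.6 = 14.6711
BU:GU = 14.6711/76

0.1930


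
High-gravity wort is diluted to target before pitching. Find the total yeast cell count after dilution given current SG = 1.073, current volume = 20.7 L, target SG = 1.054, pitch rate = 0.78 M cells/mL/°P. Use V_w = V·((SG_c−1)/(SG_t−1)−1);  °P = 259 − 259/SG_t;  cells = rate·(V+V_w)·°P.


V_w = 20.7·((1.073−1)/(1.054−1)−1) = 7.2833
V_final = 20.7 + 7.2833 = 27.9833
°P = 259 − 259/1.054 = 13.2694
cells = 0.78·27.9833·13.2694

289.6323 billion cells


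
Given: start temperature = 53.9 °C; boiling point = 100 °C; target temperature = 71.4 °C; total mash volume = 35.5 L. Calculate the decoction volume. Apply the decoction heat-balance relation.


V_dec = V_total·(T_target − T_start)/(T_boil − T_start)
V_dec = 35.5·(71.4 − 53.9)/(100 − 53.9)

13.4761 L
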